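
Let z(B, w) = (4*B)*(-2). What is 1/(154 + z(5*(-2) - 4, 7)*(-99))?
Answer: -1/10934 ≈ -9.1458e-5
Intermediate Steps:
z(B, w) = -8*B
1/(154 + z(5*(-2) - 4, 7)*(-99)) = 1/(154 - 8*(5*(-2) - 4)*(-99)) = 1/(154 - 8*(-10 - 4)*(-99)) = 1/(154 - 8*(-14)*(-99)) = 1/(154 + 112*(-99)) = 1/(154 - 11088) = 1/(-10934) = -1/10934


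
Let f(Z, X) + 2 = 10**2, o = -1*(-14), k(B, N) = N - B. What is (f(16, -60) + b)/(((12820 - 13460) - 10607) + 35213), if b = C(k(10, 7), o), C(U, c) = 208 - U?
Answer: 309/23966 ≈ 0.012893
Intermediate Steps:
o = 14
f(Z, X) = 98 (f(Z, X) = -2 + 10**2 = -2 + 100 = 98)
b = 211 (b = 208 - (7 - 1*10) = 208 - (7 - 10) = 208 - 1*(-3) = 208 + 3 = 211)
(f(16, -60) + b)/(((12820 - 13460) - 10607) + 35213) = (98 + 211)/(((12820 - 13460) - 10607) + 35213) = 309/((-640 - 10607) + 35213) = 309/(-11247 + 35213) = 309/23966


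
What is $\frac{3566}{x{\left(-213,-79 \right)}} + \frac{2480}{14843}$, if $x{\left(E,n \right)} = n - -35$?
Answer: $- \frac{26410509}{326546} \approx -80.878$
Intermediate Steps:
$x{\left(E,n \right)} = 35 + n$ ($x{\left(E,n \right)} = n + 35 = 35 + n$)
$\frac{3566}{x{\left(-213,-79 \right)}} + \frac{2480}{14843} = \frac{3566}{35 - 79} + \frac{2480}{14843} = \frac{3566}{-44} + 2480 \cdot \frac{1}{14843} = 3566 \left(- \frac{1}{44}\right) + \frac{2480}{14843} = - \frac{1783}{22} + \frac{2480}{14843} = - \frac{26410509}{326546}$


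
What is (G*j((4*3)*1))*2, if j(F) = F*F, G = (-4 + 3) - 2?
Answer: -864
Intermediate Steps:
G = -3 (G = -1 - 2 = -3)
j(F) = F²
(G*j((4*3)*1))*2 = -3*((4*3)*1)²*2 = -3*(12*1)²*2 = -3*12²*2 = -3*144*2 = -432*2 = -864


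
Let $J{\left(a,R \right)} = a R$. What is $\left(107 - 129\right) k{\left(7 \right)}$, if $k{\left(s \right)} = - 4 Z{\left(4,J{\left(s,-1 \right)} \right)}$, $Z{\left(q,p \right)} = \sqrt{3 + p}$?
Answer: $176 i \approx 176.0 i$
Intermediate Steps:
$J{\left(a,R \right)} = R a$
$k{\left(s \right)} = - 4 \sqrt{3 - s}$
$\left(107 - 129\right) k{\left(7 \right)} = \left(107 - 129\right) \left(- 4 \sqrt{3 - 7}\right) = - 22 \left(- 4 \sqrt{3 - 7}\right) = - 22 \left(- 4 \sqrt{-4}\right) = - 22 \left(- 4 \cdot 2 i\right) = - 22 \left(- 8 i\right) = 176 i$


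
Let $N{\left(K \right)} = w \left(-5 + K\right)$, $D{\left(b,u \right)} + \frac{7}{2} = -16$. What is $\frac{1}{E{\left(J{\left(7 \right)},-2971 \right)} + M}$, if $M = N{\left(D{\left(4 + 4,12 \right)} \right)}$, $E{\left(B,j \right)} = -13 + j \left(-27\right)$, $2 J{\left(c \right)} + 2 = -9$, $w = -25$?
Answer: $\frac{2}{161633} \approx 1.2374 \cdot 10^{-5}$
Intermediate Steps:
$J{\left(c \right)} = - \frac{11}{2}$ ($J{\left(c \right)} = -1 + \frac{1}{2} \left(-9\right) = -1 - \frac{9}{2} = - \frac{11}{2}$)
$D{\left(b,u \right)} = - \frac{39}{2}$ ($D{\left(b,u \right)} = - \frac{7}{2} - 16 = - \frac{39}{2}$)
$N{\left(K \right)} = 125 - 25 K$ ($N{\left(K \right)} = - 25 \left(-5 + K\right) = 125 - 25 K$)
$E{\left(B,j \right)} = -13 - 27 j$
$M = \frac{1225}{2}$ ($M = 125 - - \frac{975}{2} = 125 + \frac{975}{2} = \frac{1225}{2} \approx 612.5$)
$\frac{1}{E{\left(J{\left(7 \right)},-2971 \right)} + M} = \frac{1}{\left(-13 - -80217\right) + \frac{1225}{2}} = \frac{1}{\left(-13 + 80217\right) + \frac{1225}{2}} = \frac{1}{80204 + \frac{1225}{2}} = \frac{1}{\frac{161633}{2}} = \frac{2}{161633}$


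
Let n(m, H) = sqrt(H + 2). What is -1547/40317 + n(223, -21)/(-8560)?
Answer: -1547/40317 - I*sqrt(19)/8560 ≈ -0.038371 - 0.00050922*I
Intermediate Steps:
n(m, H) = sqrt(2 + H)
-1547/40317 + n(223, -21)/(-8560) = -1547/40317 + sqrt(2 - 21)/(-8560) = -1547*1/40317 + sqrt(-19)*(-1/8560) = -1547/40317 + (I*sqrt(19))*(-1/8560) = -1547/40317 - I*sqrt(19)/8560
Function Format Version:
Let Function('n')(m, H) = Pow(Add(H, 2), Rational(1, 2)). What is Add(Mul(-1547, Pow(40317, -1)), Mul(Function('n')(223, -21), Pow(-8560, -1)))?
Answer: Add(Rational(-1547, 40317), Mul(Rational(-1, 8560), I, Pow(19, Rational(1, 2)))) ≈ Add(-0.038371, Mul(-0.00050922, I))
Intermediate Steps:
Function('n')(m, H) = Pow(Add(2, H), Rational(1, 2))
Add(Mul(-1547, Pow(40317, -1)), Mul(Function('n')(223, -21), Pow(-8560, -1))) = Add(Mul(-1547, Pow(40317, -1)), Mul(Pow(Add(2, -21), Rational(1, 2)), Pow(-8560, -1))) = Add(Mul(-1547, Rational(1, 40317)), Mul(Pow(-19, Rational(1, 2)), Rational(-1, 8560))) = Add(Rational(-1547, 40317), Mul(Mul(I, Pow(19, Rational(1, 2))), Rational(-1, 8560))) = Add(Rational(-1547, 40317), Mul(Rational(-1, 8560), I, Pow(19, Rational(1, 2))))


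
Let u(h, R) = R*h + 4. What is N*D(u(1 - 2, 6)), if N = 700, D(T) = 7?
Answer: 4900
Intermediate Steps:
u(h, R) = 4 + R*h
N*D(u(1 - 2, 6)) = 700*7 = 4900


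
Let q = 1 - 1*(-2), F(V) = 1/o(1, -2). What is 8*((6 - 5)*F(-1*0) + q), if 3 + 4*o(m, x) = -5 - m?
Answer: 184/9 ≈ 20.444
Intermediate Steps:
o(m, x) = -2 - m/4 (o(m, x) = -¾ + (-5 - m)/4 = -¾ + (-5/4 - m/4) = -2 - m/4)
F(V) = -4/9 (F(V) = 1/(-2 - ¼*1) = 1/(-2 - ¼) = 1/(-9/4) = -4/9)
q = 3 (q = 1 + 2 = 3)
8*((6 - 5)*F(-1*0) + q) = 8*((6 - 5)*(-4/9) + 3) = 8*(1*(-4/9) + 3) = 8*(-4/9 + 3) = 8*(23/9) = 184/9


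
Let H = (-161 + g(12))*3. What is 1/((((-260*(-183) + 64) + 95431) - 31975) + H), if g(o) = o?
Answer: 1/110653 ≈ 9.0373e-6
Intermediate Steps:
H = -447 (H = (-161 + 12)*3 = -149*3 = -447)
1/((((-260*(-183) + 64) + 95431) - 31975) + H) = 1/((((-260*(-183) + 64) + 95431) - 31975) - 447) = 1/((((47580 + 64) + 95431) - 31975) - 447) = 1/(((47644 + 95431) - 31975) - 447) = 1/((143075 - 31975) - 447) = 1/(111100 - 447) = 1/110653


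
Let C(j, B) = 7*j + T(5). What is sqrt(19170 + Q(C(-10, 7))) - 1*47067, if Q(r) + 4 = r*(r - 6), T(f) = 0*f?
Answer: -47067 + sqrt(24486) ≈ -46911.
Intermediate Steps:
T(f) = 0
C(j, B) = 7*j (C(j, B) = 7*j + 0 = 7*j)
Q(r) = -4 + r*(-6 + r) (Q(r) = -4 + r*(r - 6) = -4 + r*(-6 + r))
sqrt(19170 + Q(C(-10, 7))) - 1*47067 = sqrt(19170 + (-4 + (7*(-10))**2 - 42*(-10))) - 1*47067 = sqrt(19170 + (-4 + (-70)**2 - 6*(-70))) - 47067 = sqrt(19170 + (-4 + 4900 + 420)) - 47067 = sqrt(19170 + 5316) - 47067 = sqrt(24486) - 47067 = -47067 + sqrt(24486)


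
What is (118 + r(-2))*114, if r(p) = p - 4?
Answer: 12768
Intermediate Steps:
r(p) = -4 + p
(118 + r(-2))*114 = (118 + (-4 - 2))*114 = (118 - 6)*114 = 112*114 = 12768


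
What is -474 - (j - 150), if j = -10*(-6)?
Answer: -384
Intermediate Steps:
j = 60
-474 - (j - 150) = -474 - (60 - 150) = -474 - 1*(-90) = -474 + 90 = -384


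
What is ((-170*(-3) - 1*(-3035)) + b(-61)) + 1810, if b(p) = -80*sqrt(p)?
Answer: 5355 - 80*I*sqrt(61) ≈ 5355.0 - 624.82*I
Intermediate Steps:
((-170*(-3) - 1*(-3035)) + b(-61)) + 1810 = ((-170*(-3) - 1*(-3035)) - 80*I*sqrt(61)) + 1810 = ((510 + 3035) - 80*I*sqrt(61)) + 1810 = (3545 - 80*I*sqrt(61)) + 1810 = 5355 - 80*I*sqrt(61)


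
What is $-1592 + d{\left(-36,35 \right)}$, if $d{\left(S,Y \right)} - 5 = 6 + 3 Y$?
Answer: $-1476$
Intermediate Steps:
$d{\left(S,Y \right)} = 11 + 3 Y$ ($d{\left(S,Y \right)} = 5 + \left(6 + 3 Y\right) = 11 + 3 Y$)
$-1592 + d{\left(-36,35 \right)} = -1592 + \left(11 + 3 \cdot 35\right) = -1592 + \left(11 + 105\right) = -1592 + 116 = -1476$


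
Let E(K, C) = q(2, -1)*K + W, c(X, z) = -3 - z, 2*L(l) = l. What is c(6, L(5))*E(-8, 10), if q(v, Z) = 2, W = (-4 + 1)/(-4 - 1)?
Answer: 847/10 ≈ 84.700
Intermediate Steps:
W = ⅗ (W = -3/(-5) = -3*(-⅕) = ⅗ ≈ 0.60000)
L(l) = l/2
E(K, C) = ⅗ + 2*K (E(K, C) = 2*K + ⅗ = ⅗ + 2*K)
c(6, L(5))*E(-8, 10) = (-3 - 5/2)*(⅗ + 2*(-8)) = (-3 - 1*5/2)*(⅗ - 16) = (-3 - 5/2)*(-77/5) = -11/2*(-77/5) = 847/10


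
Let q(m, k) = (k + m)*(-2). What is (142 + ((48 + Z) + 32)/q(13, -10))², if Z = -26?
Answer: 17689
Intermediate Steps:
q(m, k) = -2*k - 2*m
(142 + ((48 + Z) + 32)/q(13, -10))² = (142 + ((48 - 26) + 32)/(-2*(-10) - 2*13))² = (142 + (22 + 32)/(20 - 26))² = (142 + 54/(-6))² = (142 + 54*(-⅙))² = (142 - 9)² = 133² = 17689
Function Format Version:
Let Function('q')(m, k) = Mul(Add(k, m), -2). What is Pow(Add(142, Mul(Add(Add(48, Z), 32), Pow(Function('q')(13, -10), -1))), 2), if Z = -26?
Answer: 17689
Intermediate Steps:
Function('q')(m, k) = Add(Mul(-2, k), Mul(-2, m))
Pow(Add(142, Mul(Add(Add(48, Z), 32), Pow(Function('q')(13, -10), -1))), 2) = Pow(Add(142, Mul(Add(Add(48, -26), 32), Pow(Add(Mul(-2, -10), Mul(-2, 13)), -1))), 2) = Pow(Add(142, Mul(Add(22, 32), Pow(Add(20, -26), -1))), 2) = Pow(Add(142, Mul(54, Pow(-6, -1))), 2) = Pow(Add(142, Mul(54, Rational(-1, 6))), 2) = Pow(Add(142, -9), 2) = Pow(133, 2) = 17689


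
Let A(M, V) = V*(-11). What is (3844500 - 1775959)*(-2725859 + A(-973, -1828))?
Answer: -5596956879291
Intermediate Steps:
A(M, V) = -11*V
(3844500 - 1775959)*(-2725859 + A(-973, -1828)) = (3844500 - 1775959)*(-2725859 - 11*(-1828)) = 2068541*(-2725859 + 20108) = 2068541*(-2705751) = -5596956879291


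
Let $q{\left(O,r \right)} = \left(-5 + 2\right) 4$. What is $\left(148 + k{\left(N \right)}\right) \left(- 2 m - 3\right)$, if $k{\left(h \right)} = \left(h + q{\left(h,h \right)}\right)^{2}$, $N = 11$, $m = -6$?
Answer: $1341$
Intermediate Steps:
$q{\left(O,r \right)} = -12$ ($q{\left(O,r \right)} = \left(-3\right) 4 = -12$)
$k{\left(h \right)} = \left(-12 + h\right)^{2}$ ($k{\left(h \right)} = \left(h - 12\right)^{2} = \left(-12 + h\right)^{2}$)
$\left(148 + k{\left(N \right)}\right) \left(- 2 m - 3\right) = \left(148 + \left(-12 + 11\right)^{2}\right) \left(\left(-2\right) \left(-6\right) - 3\right) = \left(148 + \left(-1\right)^{2}\right) \left(12 - 3\right) = \left(148 + 1\right) 9 = 149 \cdot 9 = 1341$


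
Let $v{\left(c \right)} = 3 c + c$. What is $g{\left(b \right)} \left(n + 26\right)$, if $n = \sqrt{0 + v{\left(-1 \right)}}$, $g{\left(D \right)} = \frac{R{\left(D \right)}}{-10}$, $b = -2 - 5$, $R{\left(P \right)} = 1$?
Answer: $- \frac{13}{5} - \frac{i}{5} \approx -2.6 - 0.2 i$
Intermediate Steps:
$v{\left(c \right)} = 4 c$
$b = -7$ ($b = -2 - 5 = -7$)
$g{\left(D \right)} = - \frac{1}{10}$ ($g{\left(D \right)} = 1 \frac{1}{-10} = 1 \left(- \frac{1}{10}\right) = - \frac{1}{10}$)
$n = 2 i$ ($n = \sqrt{0 + 4 \left(-1\right)} = \sqrt{0 - 4} = \sqrt{-4} = 2 i \approx 2.0 i$)
$g{\left(b \right)} \left(n + 26\right) = - \frac{2 i + 26}{10} = - \frac{26 + 2 i}{10} = - \frac{13}{5} - \frac{i}{5}$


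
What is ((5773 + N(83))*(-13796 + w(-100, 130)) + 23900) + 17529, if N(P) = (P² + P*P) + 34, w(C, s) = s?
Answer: -267607181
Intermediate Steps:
N(P) = 34 + 2*P² (N(P) = (P² + P²) + 34 = 2*P² + 34 = 34 + 2*P²)
((5773 + N(83))*(-13796 + w(-100, 130)) + 23900) + 17529 = ((5773 + (34 + 2*83²))*(-13796 + 130) + 23900) + 17529 = ((5773 + (34 + 2*6889))*(-13666) + 23900) + 17529 = ((5773 + (34 + 13778))*(-13666) + 23900) + 17529 = ((5773 + 13812)*(-13666) + 23900) + 17529 = (19585*(-13666) + 23900) + 17529 = (-267648610 + 23900) + 17529 = -267624710 + 17529 = -267607181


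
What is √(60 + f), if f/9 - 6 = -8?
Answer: √42 ≈ 6.4807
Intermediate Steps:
f = -18 (f = 54 + 9*(-8) = 54 - 72 = -18)
√(60 + f) = √(60 - 18) = √42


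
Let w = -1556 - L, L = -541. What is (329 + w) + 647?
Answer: -39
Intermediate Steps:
w = -1015 (w = -1556 - 1*(-541) = -1556 + 541 = -1015)
(329 + w) + 647 = (329 - 1015) + 647 = -686 + 647 = -39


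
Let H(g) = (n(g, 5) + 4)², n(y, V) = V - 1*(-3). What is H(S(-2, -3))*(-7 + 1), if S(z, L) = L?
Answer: -864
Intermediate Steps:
n(y, V) = 3 + V (n(y, V) = V + 3 = 3 + V)
H(g) = 144 (H(g) = ((3 + 5) + 4)² = (8 + 4)² = 12² = 144)
H(S(-2, -3))*(-7 + 1) = 144*(-7 + 1) = 144*(-6) = -864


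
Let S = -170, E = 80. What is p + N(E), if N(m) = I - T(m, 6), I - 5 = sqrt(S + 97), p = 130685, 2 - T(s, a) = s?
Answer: 130768 + I*sqrt(73) ≈ 1.3077e+5 + 8.544*I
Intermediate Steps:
T(s, a) = 2 - s
I = 5 + I*sqrt(73) (I = 5 + sqrt(-170 + 97) = 5 + sqrt(-73) = 5 + I*sqrt(73) ≈ 5.0 + 8.544*I)
N(m) = 3 + m + I*sqrt(73) (N(m) = (5 + I*sqrt(73)) - (2 - m) = (5 + I*sqrt(73)) + (-2 + m) = 3 + m + I*sqrt(73))
p + N(E) = 130685 + (3 + 80 + I*sqrt(73)) = 130685 + (83 + I*sqrt(73)) = 130768 + I*sqrt(73)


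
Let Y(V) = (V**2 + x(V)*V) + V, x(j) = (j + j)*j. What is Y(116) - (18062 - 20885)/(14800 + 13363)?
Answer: 88301259155/28163 ≈ 3.1354e+6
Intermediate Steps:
x(j) = 2*j**2 (x(j) = (2*j)*j = 2*j**2)
Y(V) = V + V**2 + 2*V**3 (Y(V) = (V**2 + (2*V**2)*V) + V = (V**2 + 2*V**3) + V = V + V**2 + 2*V**3)
Y(116) - (18062 - 20885)/(14800 + 13363) = 116*(1 + 116 + 2*116**2) - (18062 - 20885)/(14800 + 13363) = 116*(1 + 116 + 2*13456) - (-2823)/28163 = 116*(1 + 116 + 26912) - (-2823)/28163 = 116*27029 - 1*(-2823/28163) = 3135364 + 2823/28163 = 88301259155/28163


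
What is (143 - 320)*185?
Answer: -32745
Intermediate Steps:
(143 - 320)*185 = -177*185 = -32745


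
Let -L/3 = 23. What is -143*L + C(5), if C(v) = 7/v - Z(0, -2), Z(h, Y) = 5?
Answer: 49317/5 ≈ 9863.4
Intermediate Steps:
L = -69 (L = -3*23 = -69)
C(v) = -5 + 7/v (C(v) = 7/v - 1*5 = 7/v - 5 = -5 + 7/v)
-143*L + C(5) = -143*(-69) + (-5 + 7/5) = 9867 + (-5 + 7*(⅕)) = 9867 + (-5 + 7/5) = 9867 - 18/5 = 49317/5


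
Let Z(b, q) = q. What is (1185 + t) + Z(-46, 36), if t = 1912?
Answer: 3133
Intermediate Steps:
(1185 + t) + Z(-46, 36) = (1185 + 1912) + 36 = 3097 + 36 = 3133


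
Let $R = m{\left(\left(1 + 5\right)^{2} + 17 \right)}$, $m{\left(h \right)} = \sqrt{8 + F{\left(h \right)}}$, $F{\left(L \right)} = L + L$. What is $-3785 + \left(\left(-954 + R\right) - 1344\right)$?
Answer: $-6083 + \sqrt{114} \approx -6072.3$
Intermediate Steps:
$F{\left(L \right)} = 2 L$
$m{\left(h \right)} = \sqrt{8 + 2 h}$
$R = \sqrt{114}$ ($R = \sqrt{8 + 2 \left(\left(1 + 5\right)^{2} + 17\right)} = \sqrt{8 + 2 \left(6^{2} + 17\right)} = \sqrt{8 + 2 \left(36 + 17\right)} = \sqrt{8 + 2 \cdot 53} = \sqrt{8 + 106} = \sqrt{114} \approx 10.677$)
$-3785 + \left(\left(-954 + R\right) - 1344\right) = -3785 - \left(2298 - \sqrt{114}\right) = -6083 + \sqrt{114}$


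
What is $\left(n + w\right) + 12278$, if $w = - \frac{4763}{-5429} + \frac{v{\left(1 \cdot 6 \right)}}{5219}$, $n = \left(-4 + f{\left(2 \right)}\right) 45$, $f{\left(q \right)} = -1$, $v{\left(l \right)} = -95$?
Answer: $\frac{341533453745}{28333951} \approx 12054.0$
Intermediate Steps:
$n = -225$ ($n = \left(-4 - 1\right) 45 = \left(-5\right) 45 = -225$)
$w = \frac{24342342}{28333951}$ ($w = - \frac{4763}{-5429} - \frac{95}{5219} = \left(-4763\right) \left(- \frac{1}{5429}\right) - \frac{95}{5219} = \frac{4763}{5429} - \frac{95}{5219} = \frac{24342342}{28333951} \approx 0.85912$)
$\left(n + w\right) + 12278 = \left(-225 + \frac{24342342}{28333951}\right) + 12278 = - \frac{6350796633}{28333951} + 12278 = \frac{341533453745}{28333951}$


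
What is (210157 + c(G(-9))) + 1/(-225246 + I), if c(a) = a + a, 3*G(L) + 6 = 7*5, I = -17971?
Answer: 153355371790/729651 ≈ 2.1018e+5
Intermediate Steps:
G(L) = 29/3 (G(L) = -2 + (7*5)/3 = -2 + (⅓)*35 = -2 + 35/3 = 29/3)
c(a) = 2*a
(210157 + c(G(-9))) + 1/(-225246 + I) = (210157 + 2*(29/3)) + 1/(-225246 - 17971) = (210157 + 58/3) + 1/(-243217) = 630529/3 - 1/243217 = 153355371790/729651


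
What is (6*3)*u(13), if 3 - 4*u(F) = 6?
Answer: -27/2 ≈ -13.500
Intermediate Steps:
u(F) = -¾ (u(F) = ¾ - ¼*6 = ¾ - 3/2 = -¾)
(6*3)*u(13) = (6*3)*(-¾) = 18*(-¾) = -27/2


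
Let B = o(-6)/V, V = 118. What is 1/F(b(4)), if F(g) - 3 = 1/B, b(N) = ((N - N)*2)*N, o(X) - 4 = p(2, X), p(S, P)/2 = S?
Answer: 4/71 ≈ 0.056338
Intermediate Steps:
p(S, P) = 2*S
o(X) = 8 (o(X) = 4 + 2*2 = 4 + 4 = 8)
b(N) = 0 (b(N) = (0*2)*N = 0*N = 0)
B = 4/59 (B = 8/118 = 8*(1/118) = 4/59 ≈ 0.067797)
F(g) = 71/4 (F(g) = 3 + 1/(4/59) = 3 + 59/4 = 71/4)
1/F(b(4)) = 1/(71/4) = 4/71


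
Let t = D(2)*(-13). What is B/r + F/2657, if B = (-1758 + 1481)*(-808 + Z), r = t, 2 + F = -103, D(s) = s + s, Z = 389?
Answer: -308384851/138164 ≈ -2232.0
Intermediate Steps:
D(s) = 2*s
F = -105 (F = -2 - 103 = -105)
t = -52 (t = (2*2)*(-13) = 4*(-13) = -52)
r = -52
B = 116063 (B = (-1758 + 1481)*(-808 + 389) = -277*(-419) = 116063)
B/r + F/2657 = 116063/(-52) - 105/2657 = 116063*(-1/52) - 105*1/2657 = -116063/52 - 105/2657 = -308384851/138164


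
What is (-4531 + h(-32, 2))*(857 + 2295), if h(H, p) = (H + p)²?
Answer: -11444912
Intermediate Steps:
(-4531 + h(-32, 2))*(857 + 2295) = (-4531 + (-32 + 2)²)*(857 + 2295) = (-4531 + (-30)²)*3152 = (-4531 + 900)*3152 = -3631*3152 = -11444912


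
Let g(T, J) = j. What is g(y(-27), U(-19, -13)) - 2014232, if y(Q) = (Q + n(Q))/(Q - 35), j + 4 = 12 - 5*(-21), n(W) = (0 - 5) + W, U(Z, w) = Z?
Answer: -2014119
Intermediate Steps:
n(W) = -5 + W
j = 113 (j = -4 + (12 - 5*(-21)) = -4 + (12 + 105) = -4 + 117 = 113)
y(Q) = (-5 + 2*Q)/(-35 + Q) (y(Q) = (Q + (-5 + Q))/(Q - 35) = (-5 + 2*Q)/(-35 + Q))
g(T, J) = 113
g(y(-27), U(-19, -13)) - 2014232 = 113 - 2014232 = -2014119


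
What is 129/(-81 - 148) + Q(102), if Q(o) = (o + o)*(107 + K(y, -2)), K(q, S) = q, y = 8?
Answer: 5372211/229 ≈ 23459.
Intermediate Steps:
Q(o) = 230*o (Q(o) = (o + o)*(107 + 8) = (2*o)*115 = 230*o)
129/(-81 - 148) + Q(102) = 129/(-81 - 148) + 230*102 = 129/(-229) + 23460 = -1/229*129 + 23460 = -129/229 + 23460 = 5372211/229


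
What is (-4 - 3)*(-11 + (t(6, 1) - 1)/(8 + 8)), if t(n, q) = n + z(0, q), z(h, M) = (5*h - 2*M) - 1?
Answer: 609/8 ≈ 76.125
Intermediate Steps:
z(h, M) = -1 - 2*M + 5*h (z(h, M) = (-2*M + 5*h) - 1 = -1 - 2*M + 5*h)
t(n, q) = -1 + n - 2*q (t(n, q) = n + (-1 - 2*q + 5*0) = n + (-1 - 2*q + 0) = n + (-1 - 2*q) = -1 + n - 2*q)
(-4 - 3)*(-11 + (t(6, 1) - 1)/(8 + 8)) = (-4 - 3)*(-11 + ((-1 + 6 - 2*1) - 1)/(8 + 8)) = -7*(-11 + ((-1 + 6 - 2) - 1)/16) = -7*(-11 + (3 - 1)*(1/16)) = -7*(-11 + 2*(1/16)) = -7*(-11 + ⅛) = -7*(-87/8) = 609/8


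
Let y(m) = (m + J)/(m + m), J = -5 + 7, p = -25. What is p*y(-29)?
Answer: -675/58 ≈ -11.638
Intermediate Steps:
J = 2
y(m) = (2 + m)/(2*m) (y(m) = (m + 2)/(m + m) = (2 + m)/((2*m)) = (2 + m)*(1/(2*m)) = (2 + m)/(2*m))
p*y(-29) = -25*(2 - 29)/(2*(-29)) = -25*(-1)*(-27)/(2*29) = -25*27/58 = -675/58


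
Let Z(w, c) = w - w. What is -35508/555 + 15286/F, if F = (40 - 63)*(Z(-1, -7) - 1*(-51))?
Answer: -16711538/217005 ≈ -77.010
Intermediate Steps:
Z(w, c) = 0
F = -1173 (F = (40 - 63)*(0 - 1*(-51)) = -23*(0 + 51) = -23*51 = -1173)
-35508/555 + 15286/F = -35508/555 + 15286/(-1173) = -35508*1/555 + 15286*(-1/1173) = -11836/185 - 15286/1173 = -16711538/217005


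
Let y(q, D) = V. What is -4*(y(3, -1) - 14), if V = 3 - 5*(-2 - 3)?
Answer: -56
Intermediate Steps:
V = 28 (V = 3 - 5*(-5) = 3 - 1*(-25) = 3 + 25 = 28)
y(q, D) = 28
-4*(y(3, -1) - 14) = -4*(28 - 14) = -4*14 = -56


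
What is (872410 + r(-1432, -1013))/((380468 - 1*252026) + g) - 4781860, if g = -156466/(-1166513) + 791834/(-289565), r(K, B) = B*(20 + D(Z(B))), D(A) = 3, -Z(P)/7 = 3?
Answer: -207457993617494444209885/43384432089467938 ≈ -4.7819e+6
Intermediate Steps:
Z(P) = -21 (Z(P) = -7*3 = -21)
r(K, B) = 23*B (r(K, B) = B*(20 + 3) = B*23 = 23*B)
g = -878377577552/337781336845 (g = -156466*(-1/1166513) + 791834*(-1/289565) = 156466/1166513 - 791834/289565 = -878377577552/337781336845 ≈ -2.6004)
(872410 + r(-1432, -1013))/((380468 - 1*252026) + g) - 4781860 = (872410 + 23*(-1013))/((380468 - 1*252026) - 878377577552/337781336845) - 4781860 = (872410 - 23299)/((380468 - 252026) - 878377577552/337781336845) - 4781860 = 849111/(128442 - 878377577552/337781336845) - 4781860 = 849111/(43384432089467938/337781336845) - 4781860 = 849111*(337781336845/43384432089467938) - 4781860 = 286813848709794795/43384432089467938 - 4781860 = -207457993617494444209885/43384432089467938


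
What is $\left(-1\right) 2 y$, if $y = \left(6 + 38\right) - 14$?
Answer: $-60$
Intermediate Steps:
$y = 30$ ($y = 44 - 14 = 30$)
$\left(-1\right) 2 y = \left(-1\right) 2 \cdot 30 = \left(-2\right) 30 = -60$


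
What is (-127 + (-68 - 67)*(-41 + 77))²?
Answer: 24870169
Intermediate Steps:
(-127 + (-68 - 67)*(-41 + 77))² = (-127 - 135*36)² = (-127 - 4860)² = (-4987)² = 24870169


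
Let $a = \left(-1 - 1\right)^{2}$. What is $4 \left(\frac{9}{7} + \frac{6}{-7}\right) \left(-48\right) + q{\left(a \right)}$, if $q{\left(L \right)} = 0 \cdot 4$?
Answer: $- \frac{576}{7} \approx -82.286$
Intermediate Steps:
$a = 4$ ($a = \left(-2\right)^{2} = 4$)
$q{\left(L \right)} = 0$
$4 \left(\frac{9}{7} + \frac{6}{-7}\right) \left(-48\right) + q{\left(a \right)} = 4 \left(\frac{9}{7} + \frac{6}{-7}\right) \left(-48\right) + 0 = 4 \left(9 \cdot \frac{1}{7} + 6 \left(- \frac{1}{7}\right)\right) \left(-48\right) + 0 = 4 \left(\frac{9}{7} - \frac{6}{7}\right) \left(-48\right) + 0 = 4 \cdot \frac{3}{7} \left(-48\right) + 0 = \frac{12}{7} \left(-48\right) + 0 = - \frac{576}{7} + 0 = - \frac{576}{7}$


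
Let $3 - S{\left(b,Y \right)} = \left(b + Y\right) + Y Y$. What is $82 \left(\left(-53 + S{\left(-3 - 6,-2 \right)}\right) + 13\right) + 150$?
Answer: $-2310$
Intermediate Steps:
$S{\left(b,Y \right)} = 3 - Y - b - Y^{2}$ ($S{\left(b,Y \right)} = 3 - \left(\left(b + Y\right) + Y Y\right) = 3 - \left(\left(Y + b\right) + Y^{2}\right) = 3 - \left(Y + b + Y^{2}\right) = 3 - Y - b - Y^{2}$)
$82 \left(\left(-53 + S{\left(-3 - 6,-2 \right)}\right) + 13\right) + 150 = 82 \left(\left(-53 - \left(-4 - 6\right)\right) + 13\right) + 150 = 82 \left(\left(-53 + \left(3 + 2 - \left(-3 - 6\right) - 4\right)\right) + 13\right) + 150 = 82 \left(\left(-53 + \left(3 + 2 - -9 - 4\right)\right) + 13\right) + 150 = 82 \left(\left(-53 + \left(3 + 2 + 9 - 4\right)\right) + 13\right) + 150 = 82 \left(\left(-53 + 10\right) + 13\right) + 150 = 82 \left(-43 + 13\right) + 150 = 82 \left(-30\right) + 150 = -2460 + 150 = -2310$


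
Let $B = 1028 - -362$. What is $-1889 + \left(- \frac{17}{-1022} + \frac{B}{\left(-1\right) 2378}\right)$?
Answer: $- \frac{2296123539}{1215158} \approx -1889.6$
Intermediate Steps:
$B = 1390$ ($B = 1028 + 362 = 1390$)
$-1889 + \left(- \frac{17}{-1022} + \frac{B}{\left(-1\right) 2378}\right) = -1889 + \left(- \frac{17}{-1022} + \frac{1390}{\left(-1\right) 2378}\right) = -1889 + \left(\left(-17\right) \left(- \frac{1}{1022}\right) + \frac{1390}{-2378}\right) = -1889 + \left(\frac{17}{1022} + 1390 \left(- \frac{1}{2378}\right)\right) = -1889 + \left(\frac{17}{1022} - \frac{695}{1189}\right) = -1889 - \frac{690077}{1215158} = - \frac{2296123539}{1215158}$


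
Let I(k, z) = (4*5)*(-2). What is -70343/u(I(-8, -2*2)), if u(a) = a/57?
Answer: 4009551/40 ≈ 1.0024e+5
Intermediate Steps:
I(k, z) = -40 (I(k, z) = 20*(-2) = -40)
u(a) = a/57 (u(a) = a*(1/57) = a/57)
-70343/u(I(-8, -2*2)) = -70343/((1/57)*(-40)) = -70343/(-40/57) = -70343*(-57/40) = 4009551/40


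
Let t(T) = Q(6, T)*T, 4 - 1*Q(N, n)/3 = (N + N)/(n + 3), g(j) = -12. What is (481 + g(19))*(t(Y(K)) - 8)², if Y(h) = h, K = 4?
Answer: 1239232/7 ≈ 1.7703e+5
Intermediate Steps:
Q(N, n) = 12 - 6*N/(3 + n) (Q(N, n) = 12 - 3*(N + N)/(n + 3) = 12 - 3*2*N/(3 + n) = 12 - 6*N/(3 + n))
t(T) = 12*T²/(3 + T) (t(T) = (6*(6 - 1*6 + 2*T)/(3 + T))*T = (6*(6 - 6 + 2*T)/(3 + T))*T = (6*(2*T)/(3 + T))*T = (12*T/(3 + T))*T = 12*T²/(3 + T))
(481 + g(19))*(t(Y(K)) - 8)² = (481 - 12)*(12*4²/(3 + 4) - 8)² = 469*(12*16/7 - 8)² = 469*(12*16*(⅐) - 8)² = 469*(192/7 - 8)² = 469*(136/7)² = 469*(18496/49) = 1239232/7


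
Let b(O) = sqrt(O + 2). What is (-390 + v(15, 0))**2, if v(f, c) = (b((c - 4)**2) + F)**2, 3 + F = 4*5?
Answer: 27697 - 16932*sqrt(2) ≈ 3751.5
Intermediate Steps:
F = 17 (F = -3 + 4*5 = -3 + 20 = 17)
b(O) = sqrt(2 + O)
v(f, c) = (17 + sqrt(2 + (-4 + c)**2))**2 (v(f, c) = (sqrt(2 + (c - 4)**2) + 17)**2 = (sqrt(2 + (-4 + c)**2) + 17)**2 = (17 + sqrt(2 + (-4 + c)**2))**2)
(-390 + v(15, 0))**2 = (-390 + (17 + sqrt(2 + (-4 + 0)**2))**2)**2 = (-390 + (17 + sqrt(2 + (-4)**2))**2)**2 = (-390 + (17 + sqrt(2 + 16))**2)**2 = (-390 + (17 + sqrt(18))**2)**2 = (-390 + (17 + 3*sqrt(2))**2)**2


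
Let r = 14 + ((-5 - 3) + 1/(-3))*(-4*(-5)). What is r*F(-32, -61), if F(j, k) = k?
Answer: 27938/3 ≈ 9312.7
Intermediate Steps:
r = -458/3 (r = 14 + (-8 - 1/3)*20 = 14 - 25/3*20 = 14 - 500/3 = -458/3 ≈ -152.67)
r*F(-32, -61) = -458/3*(-61) = 27938/3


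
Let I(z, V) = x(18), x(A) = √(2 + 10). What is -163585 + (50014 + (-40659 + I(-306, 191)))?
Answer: -154230 + 2*√3 ≈ -1.5423e+5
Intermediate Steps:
x(A) = 2*√3 (x(A) = √12 = 2*√3)
I(z, V) = 2*√3
-163585 + (50014 + (-40659 + I(-306, 191))) = -163585 + (50014 + (-40659 + 2*√3)) = -163585 + (9355 + 2*√3) = -154230 + 2*√3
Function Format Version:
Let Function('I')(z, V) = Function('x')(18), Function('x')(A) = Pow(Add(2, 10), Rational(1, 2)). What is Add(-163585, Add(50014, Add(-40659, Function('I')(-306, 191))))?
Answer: Add(-154230, Mul(2, Pow(3, Rational(1, 2)))) ≈ -1.5423e+5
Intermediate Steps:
Function('x')(A) = Mul(2, Pow(3, Rational(1, 2))) (Function('x')(A) = Pow(12, Rational(1, 2)) = Mul(2, Pow(3, Rational(1, 2))))
Function('I')(z, V) = Mul(2, Pow(3, Rational(1, 2)))
Add(-163585, Add(50014, Add(-40659, Function('I')(-306, 191)))) = Add(-163585, Add(50014, Add(-40659, Mul(2, Pow(3, Rational(1, 2)))))) = Add(-163585, Add(9355, Mul(2, Pow(3, Rational(1, 2))))) = Add(-154230, Mul(2, Pow(3, Rational(1, 2))))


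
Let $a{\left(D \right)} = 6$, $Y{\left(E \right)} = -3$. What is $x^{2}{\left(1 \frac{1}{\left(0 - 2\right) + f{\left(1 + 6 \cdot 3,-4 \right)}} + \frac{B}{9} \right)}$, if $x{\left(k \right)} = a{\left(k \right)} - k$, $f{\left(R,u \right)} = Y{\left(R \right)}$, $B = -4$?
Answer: $\frac{89401}{2025} \approx 44.149$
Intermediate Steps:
$f{\left(R,u \right)} = -3$
$x{\left(k \right)} = 6 - k$
$x^{2}{\left(1 \frac{1}{\left(0 - 2\right) + f{\left(1 + 6 \cdot 3,-4 \right)}} + \frac{B}{9} \right)} = \left(6 - \left(1 \frac{1}{\left(0 - 2\right) - 3} - \frac{4}{9}\right)\right)^{2} = \left(6 - \left(1 \frac{1}{-2 - 3} - \frac{4}{9}\right)\right)^{2} = \left(6 - \left(1 \frac{1}{-5} - \frac{4}{9}\right)\right)^{2} = \left(6 - \left(1 \left(- \frac{1}{5}\right) - \frac{4}{9}\right)\right)^{2} = \left(6 - \left(- \frac{1}{5} - \frac{4}{9}\right)\right)^{2} = \left(6 - - \frac{29}{45}\right)^{2} = \left(6 + \frac{29}{45}\right)^{2} = \left(\frac{299}{45}\right)^{2} = \frac{89401}{2025}$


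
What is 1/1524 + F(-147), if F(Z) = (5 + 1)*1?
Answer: 9145/1524 ≈ 6.0007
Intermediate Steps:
F(Z) = 6 (F(Z) = 6*1 = 6)
1/1524 + F(-147) = 1/1524 + 6 = 9145/1524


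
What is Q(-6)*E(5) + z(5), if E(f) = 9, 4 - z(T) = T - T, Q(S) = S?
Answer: -50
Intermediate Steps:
z(T) = 4 (z(T) = 4 - (T - T) = 4 - 1*0 = 4 + 0 = 4)
Q(-6)*E(5) + z(5) = -6*9 + 4 = -54 + 4 = -50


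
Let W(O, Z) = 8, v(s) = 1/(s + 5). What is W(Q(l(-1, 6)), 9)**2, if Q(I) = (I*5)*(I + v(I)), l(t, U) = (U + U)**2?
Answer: 64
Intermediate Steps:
v(s) = 1/(5 + s)
l(t, U) = 4*U**2 (l(t, U) = (2*U)**2 = 4*U**2)
Q(I) = 5*I*(I + 1/(5 + I)) (Q(I) = (I*5)*(I + 1/(5 + I)) = (5*I)*(I + 1/(5 + I)) = 5*I*(I + 1/(5 + I)))
W(Q(l(-1, 6)), 9)**2 = 8**2 = 64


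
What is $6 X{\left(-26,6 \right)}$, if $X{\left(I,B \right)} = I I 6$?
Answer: $24336$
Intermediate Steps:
$X{\left(I,B \right)} = 6 I^{2}$ ($X{\left(I,B \right)} = I^{2} \cdot 6 = 6 I^{2}$)
$6 X{\left(-26,6 \right)} = 6 \cdot 6 \left(-26\right)^{2} = 6 \cdot 6 \cdot 676 = 6 \cdot 4056 = 24336$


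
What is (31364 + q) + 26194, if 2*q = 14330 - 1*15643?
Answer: 113803/2 ≈ 56902.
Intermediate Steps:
q = -1313/2 (q = (14330 - 1*15643)/2 = (14330 - 15643)/2 = (½)*(-1313) = -1313/2 ≈ -656.50)
(31364 + q) + 26194 = (31364 - 1313/2) + 26194 = 61415/2 + 26194 = 113803/2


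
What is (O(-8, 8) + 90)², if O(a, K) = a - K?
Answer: 5476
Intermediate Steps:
(O(-8, 8) + 90)² = ((-8 - 1*8) + 90)² = ((-8 - 8) + 90)² = (-16 + 90)² = 74² = 5476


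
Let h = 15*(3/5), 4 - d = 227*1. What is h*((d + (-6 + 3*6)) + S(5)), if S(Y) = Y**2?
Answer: -1674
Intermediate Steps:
d = -223 (d = 4 - 227 = -223)
h = 9 (h = 15*(3*(1/5)) = 15*(3/5) = 9)
h*((d + (-6 + 3*6)) + S(5)) = 9*((-223 + (-6 + 3*6)) + 5**2) = 9*((-223 + (-6 + 18)) + 25) = 9*((-223 + 12) + 25) = 9*(-211 + 25) = 9*(-186) = -1674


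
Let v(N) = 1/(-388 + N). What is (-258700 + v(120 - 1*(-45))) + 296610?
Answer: 8453929/223 ≈ 37910.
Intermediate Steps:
(-258700 + v(120 - 1*(-45))) + 296610 = (-258700 + 1/(-388 + (120 - 1*(-45)))) + 296610 = (-258700 + 1/(-388 + (120 + 45))) + 296610 = (-258700 + 1/(-388 + 165)) + 296610 = (-258700 + 1/(-223)) + 296610 = (-258700 - 1/223) + 296610 = -57690101/223 + 296610 = 8453929/223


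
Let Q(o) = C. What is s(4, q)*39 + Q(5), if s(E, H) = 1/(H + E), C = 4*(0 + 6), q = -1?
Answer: 37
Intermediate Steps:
C = 24 (C = 4*6 = 24)
Q(o) = 24
s(E, H) = 1/(E + H)
s(4, q)*39 + Q(5) = 39/(4 - 1) + 24 = 39/3 + 24 = (1/3)*39 + 24 = 13 + 24 = 37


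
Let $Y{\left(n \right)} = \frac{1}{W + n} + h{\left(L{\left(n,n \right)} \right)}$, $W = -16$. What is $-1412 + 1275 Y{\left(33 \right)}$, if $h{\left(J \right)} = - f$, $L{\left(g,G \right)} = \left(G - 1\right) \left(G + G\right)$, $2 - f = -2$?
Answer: $-6437$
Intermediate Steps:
$f = 4$ ($f = 2 - -2 = 2 + 2 = 4$)
$L{\left(g,G \right)} = 2 G \left(-1 + G\right)$ ($L{\left(g,G \right)} = \left(-1 + G\right) 2 G = 2 G \left(-1 + G\right)$)
$h{\left(J \right)} = -4$ ($h{\left(J \right)} = \left(-1\right) 4 = -4$)
$Y{\left(n \right)} = -4 + \frac{1}{-16 + n}$ ($Y{\left(n \right)} = \frac{1}{-16 + n} - 4 = -4 + \frac{1}{-16 + n}$)
$-1412 + 1275 Y{\left(33 \right)} = -1412 + 1275 \frac{65 - 132}{-16 + 33} = -1412 + 1275 \frac{65 - 132}{17} = -1412 + 1275 \cdot \frac{1}{17} \left(-67\right) = -1412 + 1275 \left(- \frac{67}{17}\right) = -1412 - 5025 = -6437$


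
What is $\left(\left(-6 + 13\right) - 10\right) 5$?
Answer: $-15$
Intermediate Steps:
$\left(\left(-6 + 13\right) - 10\right) 5 = \left(7 - 10\right) 5 = \left(-3\right) 5 = -15$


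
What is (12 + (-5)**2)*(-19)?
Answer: -703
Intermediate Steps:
(12 + (-5)**2)*(-19) = (12 + 25)*(-19) = 37*(-19) = -703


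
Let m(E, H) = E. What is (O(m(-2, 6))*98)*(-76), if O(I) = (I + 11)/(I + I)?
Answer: 16758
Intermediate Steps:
O(I) = (11 + I)/(2*I) (O(I) = (11 + I)/((2*I)) = (11 + I)*(1/(2*I)) = (11 + I)/(2*I))
(O(m(-2, 6))*98)*(-76) = (((½)*(11 - 2)/(-2))*98)*(-76) = (((½)*(-½)*9)*98)*(-76) = -9/4*98*(-76) = -441/2*(-76) = 16758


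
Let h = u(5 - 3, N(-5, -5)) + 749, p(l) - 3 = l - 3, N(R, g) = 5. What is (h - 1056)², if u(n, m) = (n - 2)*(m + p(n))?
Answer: 94249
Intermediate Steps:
p(l) = l (p(l) = 3 + (l - 3) = 3 + (-3 + l) = l)
u(n, m) = (-2 + n)*(m + n) (u(n, m) = (n - 2)*(m + n) = (-2 + n)*(m + n))
h = 749 (h = ((5 - 3)² - 2*5 - 2*(5 - 3) + 5*(5 - 3)) + 749 = (2² - 10 - 2*2 + 5*2) + 749 = (4 - 10 - 4 + 10) + 749 = 0 + 749 = 749)
(h - 1056)² = (749 - 1056)² = (-307)² = 94249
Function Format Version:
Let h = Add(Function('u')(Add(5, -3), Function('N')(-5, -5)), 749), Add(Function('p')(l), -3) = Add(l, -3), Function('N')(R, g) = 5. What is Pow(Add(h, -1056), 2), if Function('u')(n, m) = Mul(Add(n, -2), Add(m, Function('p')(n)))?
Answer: 94249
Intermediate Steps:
Function('p')(l) = l (Function('p')(l) = Add(3, Add(l, -3)) = Add(3, Add(-3, l)) = l)
Function('u')(n, m) = Mul(Add(-2, n), Add(m, n)) (Function('u')(n, m) = Mul(Add(n, -2), Add(m, n)) = Mul(Add(-2, n), Add(m, n)))
h = 749 (h = Add(Add(Pow(Add(5, -3), 2), Mul(-2, 5), Mul(-2, Add(5, -3)), Mul(5, Add(5, -3))), 749) = Add(Add(Pow(2, 2), -10, Mul(-2, 2), Mul(5, 2)), 749) = Add(Add(4, -10, -4, 10), 749) = Add(0, 749) = 749)
Pow(Add(h, -1056), 2) = Pow(Add(749, -1056), 2) = Pow(-307, 2) = 94249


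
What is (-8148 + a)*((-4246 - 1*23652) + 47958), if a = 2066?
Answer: -122004920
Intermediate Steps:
(-8148 + a)*((-4246 - 1*23652) + 47958) = (-8148 + 2066)*((-4246 - 1*23652) + 47958) = -6082*((-4246 - 23652) + 47958) = -6082*(-27898 + 47958) = -6082*20060 = -122004920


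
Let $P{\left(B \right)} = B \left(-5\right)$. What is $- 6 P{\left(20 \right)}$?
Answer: $600$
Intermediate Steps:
$P{\left(B \right)} = - 5 B$
$- 6 P{\left(20 \right)} = - 6 \left(\left(-5\right) 20\right) = \left(-6\right) \left(-100\right) = 600$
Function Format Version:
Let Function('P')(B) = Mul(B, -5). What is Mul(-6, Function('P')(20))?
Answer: 600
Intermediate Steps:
Function('P')(B) = Mul(-5, B)
Mul(-6, Function('P')(20)) = Mul(-6, Mul(-5, 20)) = Mul(-6, -100) = 600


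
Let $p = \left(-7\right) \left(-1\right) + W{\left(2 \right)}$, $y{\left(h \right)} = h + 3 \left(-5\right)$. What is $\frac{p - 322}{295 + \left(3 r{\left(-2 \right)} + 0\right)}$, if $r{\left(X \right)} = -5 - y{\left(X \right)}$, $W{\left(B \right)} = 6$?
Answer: $- \frac{309}{331} \approx -0.93353$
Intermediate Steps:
$y{\left(h \right)} = -15 + h$ ($y{\left(h \right)} = h - 15 = -15 + h$)
$p = 13$ ($p = \left(-7\right) \left(-1\right) + 6 = 7 + 6 = 13$)
$r{\left(X \right)} = 10 - X$ ($r{\left(X \right)} = -5 - \left(-15 + X\right) = 10 - X$)
$\frac{p - 322}{295 + \left(3 r{\left(-2 \right)} + 0\right)} = \frac{13 - 322}{295 + \left(3 \left(10 - -2\right) + 0\right)} = - \frac{309}{295 + \left(3 \left(10 + 2\right) + 0\right)} = - \frac{309}{295 + \left(3 \cdot 12 + 0\right)} = - \frac{309}{295 + \left(36 + 0\right)} = - \frac{309}{295 + 36} = - \frac{309}{331}$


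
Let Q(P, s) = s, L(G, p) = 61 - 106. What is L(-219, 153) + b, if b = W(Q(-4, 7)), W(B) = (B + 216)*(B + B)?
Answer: 3077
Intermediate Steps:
L(G, p) = -45
W(B) = 2*B*(216 + B) (W(B) = (216 + B)*(2*B) = 2*B*(216 + B))
b = 3122 (b = 2*7*(216 + 7) = 2*7*223 = 3122)
L(-219, 153) + b = -45 + 3122 = 3077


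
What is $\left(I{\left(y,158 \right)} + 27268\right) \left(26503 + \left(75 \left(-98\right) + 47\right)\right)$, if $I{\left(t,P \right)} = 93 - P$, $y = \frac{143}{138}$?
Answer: $522297600$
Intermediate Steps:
$y = \frac{143}{138}$ ($y = 143 \cdot \frac{1}{138} = \frac{143}{138} \approx 1.0362$)
$\left(I{\left(y,158 \right)} + 27268\right) \left(26503 + \left(75 \left(-98\right) + 47\right)\right) = \left(\left(93 - 158\right) + 27268\right) \left(26503 + \left(75 \left(-98\right) + 47\right)\right) = \left(\left(93 - 158\right) + 27268\right) \left(26503 + \left(-7350 + 47\right)\right) = \left(-65 + 27268\right) \left(26503 - 7303\right) = 27203 \cdot 19200 = 522297600$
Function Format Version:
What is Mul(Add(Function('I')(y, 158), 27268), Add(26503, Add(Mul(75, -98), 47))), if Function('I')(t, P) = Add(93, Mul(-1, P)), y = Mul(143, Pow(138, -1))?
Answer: 522297600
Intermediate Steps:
y = Rational(143, 138) (y = Mul(143, Rational(1, 138)) = Rational(143, 138) ≈ 1.0362)
Mul(Add(Function('I')(y, 158), 27268), Add(26503, Add(Mul(75, -98), 47))) = Mul(Add(Add(93, Mul(-1, 158)), 27268), Add(26503, Add(Mul(75, -98), 47))) = Mul(Add(Add(93, -158), 27268), Add(26503, Add(-7350, 47))) = Mul(Add(-65, 27268), Add(26503, -7303)) = Mul(27203, 19200) = 522297600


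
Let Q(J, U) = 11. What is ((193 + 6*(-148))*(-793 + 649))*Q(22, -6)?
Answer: 1100880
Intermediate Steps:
((193 + 6*(-148))*(-793 + 649))*Q(22, -6) = ((193 + 6*(-148))*(-793 + 649))*11 = ((193 - 888)*(-144))*11 = -695*(-144)*11 = 100080*11 = 1100880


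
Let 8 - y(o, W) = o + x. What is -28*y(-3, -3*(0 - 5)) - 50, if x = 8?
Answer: -134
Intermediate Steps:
y(o, W) = -o (y(o, W) = 8 - (o + 8) = 8 - (8 + o) = 8 + (-8 - o) = -o)
-28*y(-3, -3*(0 - 5)) - 50 = -(-28)*(-3) - 50 = -28*3 - 50 = -84 - 50 = -134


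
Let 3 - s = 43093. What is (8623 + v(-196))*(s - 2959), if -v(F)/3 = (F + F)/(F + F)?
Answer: -396942380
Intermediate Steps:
v(F) = -3 (v(F) = -3*(F + F)/(F + F) = -3*2*F/(2*F) = -3*2*F*1/(2*F) = -3*1 = -3)
s = -43090 (s = 3 - 1*43093 = 3 - 43093 = -43090)
(8623 + v(-196))*(s - 2959) = (8623 - 3)*(-43090 - 2959) = 8620*(-46049) = -396942380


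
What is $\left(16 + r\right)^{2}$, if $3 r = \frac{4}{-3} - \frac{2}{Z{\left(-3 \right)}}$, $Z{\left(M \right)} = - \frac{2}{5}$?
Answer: $\frac{24025}{81} \approx 296.6$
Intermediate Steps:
$Z{\left(M \right)} = - \frac{2}{5}$ ($Z{\left(M \right)} = \left(-2\right) \frac{1}{5} = - \frac{2}{5}$)
$r = \frac{11}{9}$ ($r = \frac{\frac{4}{-3} - \frac{2}{- \frac{2}{5}}}{3} = \frac{4 \left(- \frac{1}{3}\right) - -5}{3} = \frac{- \frac{4}{3} + 5}{3} = \frac{1}{3} \cdot \frac{11}{3} = \frac{11}{9} \approx 1.2222$)
$\left(16 + r\right)^{2} = \left(16 + \frac{11}{9}\right)^{2} = \left(\frac{155}{9}\right)^{2} = \frac{24025}{81}$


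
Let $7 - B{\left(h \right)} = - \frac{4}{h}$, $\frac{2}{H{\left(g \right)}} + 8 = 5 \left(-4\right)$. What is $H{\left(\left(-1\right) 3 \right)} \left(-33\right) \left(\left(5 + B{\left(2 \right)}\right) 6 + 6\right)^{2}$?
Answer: $\frac{133650}{7} \approx 19093.0$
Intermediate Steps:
$H{\left(g \right)} = - \frac{1}{14}$ ($H{\left(g \right)} = \frac{2}{-8 + 5 \left(-4\right)} = \frac{2}{-8 - 20} = \frac{2}{-28} = 2 \left(- \frac{1}{28}\right) = - \frac{1}{14}$)
$B{\left(h \right)} = 7 + \frac{4}{h}$ ($B{\left(h \right)} = 7 - - \frac{4}{h} = 7 + \frac{4}{h}$)
$H{\left(\left(-1\right) 3 \right)} \left(-33\right) \left(\left(5 + B{\left(2 \right)}\right) 6 + 6\right)^{2} = \left(- \frac{1}{14}\right) \left(-33\right) \left(\left(5 + \left(7 + \frac{4}{2}\right)\right) 6 + 6\right)^{2} = \frac{33 \left(\left(5 + \left(7 + 4 \cdot \frac{1}{2}\right)\right) 6 + 6\right)^{2}}{14} = \frac{33 \left(\left(5 + \left(7 + 2\right)\right) 6 + 6\right)^{2}}{14} = \frac{33 \left(\left(5 + 9\right) 6 + 6\right)^{2}}{14} = \frac{33 \left(14 \cdot 6 + 6\right)^{2}}{14} = \frac{33 \left(84 + 6\right)^{2}}{14} = \frac{33 \cdot 90^{2}}{14} = \frac{33}{14} \cdot 8100 = \frac{133650}{7}$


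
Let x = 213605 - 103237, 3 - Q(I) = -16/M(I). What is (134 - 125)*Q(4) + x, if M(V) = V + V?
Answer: 110413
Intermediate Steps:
M(V) = 2*V
Q(I) = 3 + 8/I (Q(I) = 3 - (-16)/(2*I) = 3 - (-16)*1/(2*I) = 3 - (-8)/I = 3 + 8/I)
x = 110368
(134 - 125)*Q(4) + x = (134 - 125)*(3 + 8/4) + 110368 = 9*(3 + 8*(¼)) + 110368 = 9*(3 + 2) + 110368 = 9*5 + 110368 = 45 + 110368 = 110413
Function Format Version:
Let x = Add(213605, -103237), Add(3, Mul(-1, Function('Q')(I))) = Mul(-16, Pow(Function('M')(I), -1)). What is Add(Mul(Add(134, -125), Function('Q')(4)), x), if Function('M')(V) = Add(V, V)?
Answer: 110413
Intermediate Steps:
Function('M')(V) = Mul(2, V)
Function('Q')(I) = Add(3, Mul(8, Pow(I, -1))) (Function('Q')(I) = Add(3, Mul(-1, Mul(-16, Pow(Mul(2, I), -1)))) = Add(3, Mul(-1, Mul(-16, Mul(Rational(1, 2), Pow(I, -1))))) = Add(3, Mul(-1, Mul(-8, Pow(I, -1)))) = Add(3, Mul(8, Pow(I, -1))))
x = 110368
Add(Mul(Add(134, -125), Function('Q')(4)), x) = Add(Mul(Add(134, -125), Add(3, Mul(8, Pow(4, -1)))), 110368) = Add(Mul(9, Add(3, Mul(8, Rational(1, 4)))), 110368) = Add(Mul(9, Add(3, 2)), 110368) = Add(Mul(9, 5), 110368) = Add(45, 110368) = 110413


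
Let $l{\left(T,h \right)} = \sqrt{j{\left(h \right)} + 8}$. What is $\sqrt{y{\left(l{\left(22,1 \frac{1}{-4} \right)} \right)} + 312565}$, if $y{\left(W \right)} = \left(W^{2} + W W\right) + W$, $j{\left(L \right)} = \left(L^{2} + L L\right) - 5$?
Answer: $\frac{\sqrt{1250285 + 5 \sqrt{2}}}{2} \approx 559.08$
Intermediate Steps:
$j{\left(L \right)} = -5 + 2 L^{2}$ ($j{\left(L \right)} = \left(L^{2} + L^{2}\right) - 5 = 2 L^{2} - 5 = -5 + 2 L^{2}$)
$l{\left(T,h \right)} = \sqrt{3 + 2 h^{2}}$ ($l{\left(T,h \right)} = \sqrt{\left(-5 + 2 h^{2}\right) + 8} = \sqrt{3 + 2 h^{2}}$)
$y{\left(W \right)} = W + 2 W^{2}$ ($y{\left(W \right)} = \left(W^{2} + W^{2}\right) + W = 2 W^{2} + W = W + 2 W^{2}$)
$\sqrt{y{\left(l{\left(22,1 \frac{1}{-4} \right)} \right)} + 312565} = \sqrt{\sqrt{3 + 2 \left(1 \frac{1}{-4}\right)^{2}} \left(1 + 2 \sqrt{3 + 2 \left(1 \frac{1}{-4}\right)^{2}}\right) + 312565} = \sqrt{\sqrt{3 + 2 \left(1 \left(- \frac{1}{4}\right)\right)^{2}} \left(1 + 2 \sqrt{3 + 2 \left(1 \left(- \frac{1}{4}\right)\right)^{2}}\right) + 312565} = \sqrt{\sqrt{3 + 2 \left(- \frac{1}{4}\right)^{2}} \left(1 + 2 \sqrt{3 + 2 \left(- \frac{1}{4}\right)^{2}}\right) + 312565} = \sqrt{\sqrt{3 + 2 \cdot \frac{1}{16}} \left(1 + 2 \sqrt{3 + 2 \cdot \frac{1}{16}}\right) + 312565} = \sqrt{\sqrt{3 + \frac{1}{8}} \left(1 + 2 \sqrt{3 + \frac{1}{8}}\right) + 312565} = \sqrt{\sqrt{\frac{25}{8}} \left(1 + 2 \sqrt{\frac{25}{8}}\right) + 312565} = \sqrt{\frac{5 \sqrt{2}}{4} \left(1 + 2 \frac{5 \sqrt{2}}{4}\right) + 312565} = \sqrt{\frac{5 \sqrt{2}}{4} \left(1 + \frac{5 \sqrt{2}}{2}\right) + 312565} = \sqrt{\frac{5 \sqrt{2} \left(1 + \frac{5 \sqrt{2}}{2}\right)}{4} + 312565} = \sqrt{312565 + \frac{5 \sqrt{2} \left(1 + \frac{5 \sqrt{2}}{2}\right)}{4}}$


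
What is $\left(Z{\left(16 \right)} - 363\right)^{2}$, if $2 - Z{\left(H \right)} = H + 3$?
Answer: $144400$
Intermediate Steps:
$Z{\left(H \right)} = -1 - H$ ($Z{\left(H \right)} = 2 - \left(H + 3\right) = 2 - \left(3 + H\right) = -1 - H$)
$\left(Z{\left(16 \right)} - 363\right)^{2} = \left(\left(-1 - 16\right) - 363\right)^{2} = \left(-17 - 363\right)^{2} = \left(-380\right)^{2} = 144400$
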